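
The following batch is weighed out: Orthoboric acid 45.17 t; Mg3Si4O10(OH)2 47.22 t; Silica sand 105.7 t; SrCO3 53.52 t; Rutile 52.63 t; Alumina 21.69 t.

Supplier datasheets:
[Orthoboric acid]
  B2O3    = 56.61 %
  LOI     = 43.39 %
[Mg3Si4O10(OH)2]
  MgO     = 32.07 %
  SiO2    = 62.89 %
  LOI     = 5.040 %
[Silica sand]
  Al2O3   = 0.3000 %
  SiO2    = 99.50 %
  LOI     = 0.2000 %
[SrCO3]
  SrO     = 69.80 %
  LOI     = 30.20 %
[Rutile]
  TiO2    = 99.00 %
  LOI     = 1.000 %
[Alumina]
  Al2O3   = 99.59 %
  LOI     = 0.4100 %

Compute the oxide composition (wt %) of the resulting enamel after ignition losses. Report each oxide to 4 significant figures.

Working values appear, rounded to 4 significant figures, within the worked lines; all internal work holds full float precision at all times — each reported number undergoes a single rounding. All derived quantities are rebuilt in full float precision (net glass mass, ignition loss, the yield, six oxide percentages, totals) from the weighed amounts for 287.0 t of glass as written in the problem or the answer.
Oxide-by-oxide delivered mass:
  B2O3: 45.17·0.5661 = 25.57 t
  SrO: 53.52·0.6980 = 37.36 t
  MgO: 47.22·0.3207 = 15.14 t
  Al2O3: 105.7·0.003000 + 21.69·0.9959 = 21.92 t
  SiO2: 47.22·0.6289 + 105.7·0.9950 = 134.9 t
  TiO2: 52.63·0.9900 = 52.10 t
LOI: 45.17·0.4339 + 47.22·0.05040 + 105.7·0.002000 + 53.52·0.3020 + 52.63·0.01000 + 21.69·0.004100 = 38.97 t
Resulting glass, batch − LOI: 325.9 − 38.97 = 287.0 t (consistent with Σ oxide mass)
oxide / glass × 100 gives the wt %

Glass mass = 287.0 t (batch 325.9 − LOI 38.97).
Composition: B2O3 8.911%, SrO 13.02%, MgO 5.277%, Al2O3 7.638%, SiO2 47.00%, TiO2 18.16%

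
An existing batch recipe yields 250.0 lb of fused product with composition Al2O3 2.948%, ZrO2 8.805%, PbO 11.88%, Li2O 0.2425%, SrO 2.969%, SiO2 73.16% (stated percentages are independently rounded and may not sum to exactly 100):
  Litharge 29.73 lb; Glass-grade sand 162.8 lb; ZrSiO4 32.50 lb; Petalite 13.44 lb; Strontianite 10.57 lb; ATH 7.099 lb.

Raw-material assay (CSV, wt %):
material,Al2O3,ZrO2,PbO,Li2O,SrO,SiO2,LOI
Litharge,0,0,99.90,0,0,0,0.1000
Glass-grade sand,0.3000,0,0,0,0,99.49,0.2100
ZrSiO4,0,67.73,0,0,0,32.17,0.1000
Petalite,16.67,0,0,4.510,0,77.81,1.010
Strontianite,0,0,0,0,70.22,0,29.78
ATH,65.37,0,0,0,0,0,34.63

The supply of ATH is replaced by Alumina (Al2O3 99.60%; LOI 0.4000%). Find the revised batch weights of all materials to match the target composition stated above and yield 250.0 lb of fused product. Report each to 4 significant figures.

All arithmetic holds full float precision all the way through. Mid-chain values are displayed with 4-significant-figure rounding at each printed step — every reported result sees exactly one rounding — all derived quantities are recomputed using the weight values on 250.0 lb of glass at full precision (the six compositions, yield, ignition loss, glass mass, the totals) precisely as stated by the problem or answer text.
Oxide mass targets, per 250.0 lb fused product:
  Al2O3: 2.948% × 250.0 = 7.370 lb
  ZrO2: 8.805% × 250.0 = 22.01 lb
  PbO: 11.88% × 250.0 = 29.70 lb
  Li2O: 0.2425% × 250.0 = 0.6062 lb
  SrO: 2.969% × 250.0 = 7.422 lb
  SiO2: 73.16% × 250.0 = 182.9 lb
Balance tally, oxide-wise, with the batch weights as given, on the stated basis (every target is met by its sum exact up to rounding of places):
  Al2O3: 162.8·0.003000 + 13.44·0.1667 + 4.659·0.9960 = 7.369 lb (target 7.370 lb)
  ZrO2: 32.50·0.6773 = 22.01 lb (target 22.01 lb)
  PbO: 29.73·0.9990 = 29.70 lb (target 29.70 lb)
  Li2O: 13.44·0.04510 = 0.6061 lb (target 0.6062 lb)
  SrO: 10.57·0.7022 = 7.422 lb (target 7.422 lb)
  SiO2: 162.8·0.9949 + 32.50·0.3217 + 13.44·0.7781 = 182.9 lb (target 182.9 lb)
Mass balance on the glass: net batch after ignition = 250.0 lb (the targets, summed, come to 250.0 lb; stated basis 250.0 lb — rounding explains the deltas).
Batch total: Σ batch = 253.7 lb; ignition loss, Σ(batch × LOI) = 3.706 lb; as yield: glass ÷ batch → 98.54%.

Revised batch per 250.0 lb fused product:
  Litharge: 29.73 lb
  Glass-grade sand: 162.8 lb
  ZrSiO4: 32.50 lb
  Petalite: 13.44 lb
  Strontianite: 10.57 lb
  Alumina: 4.659 lb
Total batch = 253.7 lb; LOI loss = 3.706 lb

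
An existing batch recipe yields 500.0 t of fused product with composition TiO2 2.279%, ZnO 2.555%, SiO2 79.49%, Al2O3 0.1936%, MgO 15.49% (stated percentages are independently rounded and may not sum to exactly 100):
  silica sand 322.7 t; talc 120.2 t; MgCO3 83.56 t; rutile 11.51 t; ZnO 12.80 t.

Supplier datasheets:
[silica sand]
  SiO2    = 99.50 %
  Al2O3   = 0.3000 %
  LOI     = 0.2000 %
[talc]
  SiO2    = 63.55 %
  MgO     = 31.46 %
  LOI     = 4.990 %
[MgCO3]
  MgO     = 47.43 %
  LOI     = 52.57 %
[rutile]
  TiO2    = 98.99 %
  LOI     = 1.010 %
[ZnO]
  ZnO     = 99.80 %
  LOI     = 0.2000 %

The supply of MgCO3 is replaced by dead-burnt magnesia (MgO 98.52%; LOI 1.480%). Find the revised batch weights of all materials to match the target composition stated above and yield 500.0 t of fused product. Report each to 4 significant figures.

The intermediate values appear rounded to four significant digits. The whole derivation runs at full float precision at every stage — every reported value is rounded just once. The derived quantities, including LOI, the totals, the yield, the five compositions, net glass mass, are computed using the weight values for 500.0 t of glass in exact precision, exactly as printed in either problem or answer.
The oxide mass targets at 500.0 t fused product:
  TiO2: 2.279% × 500.0 = 11.40 t
  ZnO: 2.555% × 500.0 = 12.78 t
  SiO2: 79.49% × 500.0 = 397.4 t
  Al2O3: 0.1936% × 500.0 = 0.9680 t
  MgO: 15.49% × 500.0 = 77.45 t
Balance tally, oxide-wise, using the reported weights, versus the basis set out (sums match the target masses within answer rounding):
  TiO2: 11.51·0.9899 = 11.39 t (target 11.40 t)
  ZnO: 12.80·0.9980 = 12.77 t (target 12.78 t)
  SiO2: 322.7·0.9950 + 120.2·0.6355 = 397.5 t (target 397.4 t)
  Al2O3: 322.7·0.003000 = 0.9681 t (target 0.9680 t)
  MgO: 120.2·0.3146 + 40.23·0.9852 = 77.45 t (target 77.45 t)
Glass mass check: the batch minus its LOI: 500.1 t (summing oxide targets gives 500.0 t; versus the stated basis of 500.0 t — a pure rounding effect).
Adding the batch up: Σ batch = 507.4 t; LOI loss = Σ batch·LOI = 7.381 t; glass ÷ batch gives a yield of 98.55%.

Revised batch per 500.0 t fused product:
  silica sand: 322.7 t
  talc: 120.2 t
  dead-burnt magnesia: 40.23 t
  rutile: 11.51 t
  ZnO: 12.80 t
Total batch = 507.4 t; LOI loss = 7.381 t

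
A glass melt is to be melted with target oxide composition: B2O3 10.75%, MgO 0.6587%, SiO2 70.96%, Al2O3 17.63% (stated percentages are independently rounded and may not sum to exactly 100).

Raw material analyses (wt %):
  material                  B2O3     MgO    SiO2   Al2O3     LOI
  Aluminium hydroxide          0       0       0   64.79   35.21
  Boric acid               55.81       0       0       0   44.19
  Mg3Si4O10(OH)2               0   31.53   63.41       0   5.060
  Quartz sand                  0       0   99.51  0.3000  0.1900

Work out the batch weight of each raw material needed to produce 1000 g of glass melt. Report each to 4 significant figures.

Batch per 1000 g glass melt:
  Aluminium hydroxide: 268.9 g
  Boric acid: 192.6 g
  Mg3Si4O10(OH)2: 20.89 g
  Quartz sand: 699.8 g
Total batch = 1182 g; LOI loss = 182.2 g; yield = 84.59%

Values along the way are displayed rounded off to 4 significant figures alongside each step — the whole derivation keeps full precision throughout; every reported value is rounded exactly once; all derived quantities, which include LOI, yield, totals, the four compositions, net glass mass, are recomputed at full float precision, as quoted within the question or the answer, from the weighed amounts on 1000 g of glass.
Oxide-by-oxide targets in 1000 g glass melt:
  B2O3: 10.75% × 1000 = 107.5 g
  MgO: 0.6587% × 1000 = 6.587 g
  SiO2: 70.96% × 1000 = 709.6 g
  Al2O3: 17.63% × 1000 = 176.3 g
Per-oxide balance check from the weights as reported, versus the basis set out (oxide sums agree with the targets modulo rounding of the values):
  B2O3: 192.6·0.5581 = 107.5 g (target 107.5 g)
  MgO: 20.89·0.3153 = 6.587 g (target 6.587 g)
  SiO2: 20.89·0.6341 + 699.8·0.9951 = 709.6 g (target 709.6 g)
  Al2O3: 268.9·0.6479 + 699.8·0.003000 = 176.3 g (target 176.3 g)
Glass-mass sanity pass: the batch minus its LOI: 1000 g (per-oxide target masses sum to 1000 g; versus the stated basis of 1000 g — differing by rounding only).
Summing the batch: Σ batch = 1182 g; Σ batch·LOI gives LOI loss = 182.2 g; glass ÷ batch gives a yield of 84.59%.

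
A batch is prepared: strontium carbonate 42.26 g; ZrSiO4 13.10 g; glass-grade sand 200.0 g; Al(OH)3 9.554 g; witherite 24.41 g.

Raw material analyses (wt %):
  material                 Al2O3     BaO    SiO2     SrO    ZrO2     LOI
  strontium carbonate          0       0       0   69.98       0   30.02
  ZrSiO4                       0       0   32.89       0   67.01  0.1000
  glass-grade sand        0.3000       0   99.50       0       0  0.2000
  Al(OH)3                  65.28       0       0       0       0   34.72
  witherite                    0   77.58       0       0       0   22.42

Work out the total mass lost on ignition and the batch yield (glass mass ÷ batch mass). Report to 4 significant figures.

The whole derivation maintains full float precision at each step — in-progress results are shown rounded off to 4 significant digits alongside each step — a single rounding yields each reported number; all derived quantities (the totals, ignition loss, five oxide percentages, glass mass, the yield) are re-derived at exact precision from the batch weights for 267.4 g of glass, as quoted within problem or answer.
Each material's LOI contribution:
  strontium carbonate: 42.26 × 0.3002 = 12.69 g
  ZrSiO4: 13.10 × 0.001000 = 0.01310 g
  glass-grade sand: 200.0 × 0.002000 = 0.4000 g
  Al(OH)3: 9.554 × 0.3472 = 3.317 g
  witherite: 24.41 × 0.2242 = 5.473 g
Total LOI = 21.89 g
Glass = batch − LOI = 289.3 − 21.89 = 267.4 g

LOI loss = 21.89 g; glass = 267.4 g; yield = 92.43%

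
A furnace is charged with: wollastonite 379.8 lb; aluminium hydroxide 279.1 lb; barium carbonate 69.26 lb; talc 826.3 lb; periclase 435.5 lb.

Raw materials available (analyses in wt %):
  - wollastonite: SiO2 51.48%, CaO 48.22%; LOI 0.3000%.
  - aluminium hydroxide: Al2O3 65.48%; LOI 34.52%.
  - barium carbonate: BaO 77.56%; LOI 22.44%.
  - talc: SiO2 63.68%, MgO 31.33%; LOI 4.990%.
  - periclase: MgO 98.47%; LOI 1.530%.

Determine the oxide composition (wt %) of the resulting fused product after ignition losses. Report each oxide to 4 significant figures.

Glass mass = 1829 lb (batch 1990 − LOI 160.9).
Composition: SiO2 39.46%, Al2O3 9.992%, BaO 2.937%, MgO 37.60%, CaO 10.01%

Mid-chain values are printed with 4-significant-digit rounding alongside each step; all arithmetic keeps full precision at every stage. Each reported number is rounded just once — all derived quantities are recomputed in exact precision (LOI, the yield, glass mass, the totals, five oxide percentages) using the weight values at 1829 lb of glass, as given in the problem or answer text.
Delivered oxide masses:
  SiO2: 379.8·0.5148 + 826.3·0.6368 = 721.7 lb
  Al2O3: 279.1·0.6548 = 182.8 lb
  BaO: 69.26·0.7756 = 53.72 lb
  MgO: 826.3·0.3133 + 435.5·0.9847 = 687.7 lb
  CaO: 379.8·0.4822 = 183.1 lb
LOI: 379.8·0.003000 + 279.1·0.3452 + 69.26·0.2244 + 826.3·0.04990 + 435.5·0.01530 = 160.9 lb
Glass = total batch minus LOI = 1990 − 160.9 = 1829 lb (= the summed oxide contributions)
wt %: oxide over glass, times 100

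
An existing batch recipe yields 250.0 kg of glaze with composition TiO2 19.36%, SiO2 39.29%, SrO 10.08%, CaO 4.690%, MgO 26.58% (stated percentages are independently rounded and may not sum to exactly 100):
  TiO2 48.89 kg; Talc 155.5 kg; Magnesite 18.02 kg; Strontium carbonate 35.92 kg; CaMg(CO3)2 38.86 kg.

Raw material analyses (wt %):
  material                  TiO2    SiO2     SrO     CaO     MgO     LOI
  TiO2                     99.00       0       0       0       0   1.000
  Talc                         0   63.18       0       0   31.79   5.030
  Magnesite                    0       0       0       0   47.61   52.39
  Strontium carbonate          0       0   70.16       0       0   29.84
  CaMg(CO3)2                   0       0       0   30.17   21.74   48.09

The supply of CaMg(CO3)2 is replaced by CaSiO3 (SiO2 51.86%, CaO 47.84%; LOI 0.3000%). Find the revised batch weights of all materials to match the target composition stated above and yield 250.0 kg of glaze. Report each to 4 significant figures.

Revised batch per 250.0 kg glaze:
  TiO2: 48.89 kg
  Talc: 135.4 kg
  Magnesite: 49.20 kg
  Strontium carbonate: 35.92 kg
  CaSiO3: 24.51 kg
Total batch = 293.9 kg; LOI loss = 43.87 kg

All arithmetic maintains full float precision at every stage. Intermediates are displayed rounded to 4 significant digits between the steps; each reported figure carries a single rounding; the derived quantities are re-derived at full precision (the five compositions, LOI, the yield, glass mass, totals) starting from the weights for 250.0 kg of glass, as quoted within the question or the answer.
Oxide mass targets, per 250.0 kg glaze:
  TiO2: 19.36% × 250.0 = 48.40 kg
  SiO2: 39.29% × 250.0 = 98.22 kg
  SrO: 10.08% × 250.0 = 25.20 kg
  CaO: 4.690% × 250.0 = 11.72 kg
  MgO: 26.58% × 250.0 = 66.45 kg
Verifying the oxide balance given the weights on record, for the quoted basis mass (summed amounts equal target values exact up to rounding of places):
  TiO2: 48.89·0.9900 = 48.40 kg (target 48.40 kg)
  SiO2: 135.4·0.6318 + 24.51·0.5186 = 98.26 kg (target 98.22 kg)
  SrO: 35.92·0.7016 = 25.20 kg (target 25.20 kg)
  CaO: 24.51·0.4784 = 11.73 kg (target 11.72 kg)
  MgO: 135.4·0.3179 + 49.20·0.4761 = 66.47 kg (target 66.45 kg)
Mass balance on the glass: Σ batch − LOI loss = 250.1 kg (oxide target masses add up to 250.0 kg; against the stated basis, 250.0 kg — deltas are rounding alone).
Summing the batch: Σ batch = 293.9 kg; LOI removed, Σ of batch·LOI: 43.87 kg; yield: glass divided by total = 85.08%.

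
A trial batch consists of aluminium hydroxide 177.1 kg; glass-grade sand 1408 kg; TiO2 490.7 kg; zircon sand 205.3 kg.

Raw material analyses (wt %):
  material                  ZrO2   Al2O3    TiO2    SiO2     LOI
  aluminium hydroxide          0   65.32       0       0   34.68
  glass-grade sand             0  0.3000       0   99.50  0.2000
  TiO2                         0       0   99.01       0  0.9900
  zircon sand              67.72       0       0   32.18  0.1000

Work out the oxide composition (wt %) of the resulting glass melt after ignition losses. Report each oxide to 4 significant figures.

Working values are displayed, rounded to 4 significant figures, across the worked steps — every computation holds full float precision through every step; a single rounding produces each reported value. Derived quantities (totals, net glass mass, yield, ignition loss, the four compositions) are re-derived in full precision from the weighed amounts on 2212 kg of glass exactly as shown in the problem or the answer.
Per-oxide mass from batch:
  ZrO2: 205.3·0.6772 = 139.0 kg
  Al2O3: 177.1·0.6532 + 1408·0.003000 = 119.9 kg
  TiO2: 490.7·0.9901 = 485.8 kg
  SiO2: 1408·0.9950 + 205.3·0.3218 = 1467 kg
LOI: 177.1·0.3468 + 1408·0.002000 + 490.7·0.009900 + 205.3·0.001000 = 69.30 kg
batch − LOI leaves glass = 2281 − 69.30 = 2212 kg (consistent with Σ oxide mass)
percent share: oxide ÷ glass, ×100

Glass mass = 2212 kg (batch 2281 − LOI 69.30).
Composition: ZrO2 6.286%, Al2O3 5.421%, TiO2 21.97%, SiO2 66.33%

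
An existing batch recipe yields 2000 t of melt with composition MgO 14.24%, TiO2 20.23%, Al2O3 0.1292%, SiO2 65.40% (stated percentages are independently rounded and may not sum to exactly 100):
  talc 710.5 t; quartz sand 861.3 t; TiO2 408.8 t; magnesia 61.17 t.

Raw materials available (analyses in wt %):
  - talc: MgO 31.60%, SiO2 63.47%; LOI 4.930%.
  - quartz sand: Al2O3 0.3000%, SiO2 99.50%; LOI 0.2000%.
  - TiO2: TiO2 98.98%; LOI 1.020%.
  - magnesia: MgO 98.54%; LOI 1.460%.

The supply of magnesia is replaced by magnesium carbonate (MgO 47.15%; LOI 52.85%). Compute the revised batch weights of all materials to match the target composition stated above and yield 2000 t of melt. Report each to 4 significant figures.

Revised batch per 2000 t melt:
  talc: 710.5 t
  quartz sand: 861.3 t
  TiO2: 408.8 t
  magnesium carbonate: 127.8 t
Total batch = 2108 t; LOI loss = 108.5 t

The working math keeps exact precision from first step to last — intermediates are shown rounded off to 4 significant digits within the worked lines. Every reported value undergoes a single rounding — all derived quantities are carried at full precision (LOI, four oxide percentages, net glass mass, the totals, yield) starting from the weights on 2000 t of glass as set out in the problem or answer text.
Per-oxide target masses for 2000 t melt:
  MgO: 14.24% × 2000 = 284.8 t
  TiO2: 20.23% × 2000 = 404.6 t
  Al2O3: 0.1292% × 2000 = 2.584 t
  SiO2: 65.40% × 2000 = 1308 t
Checking each oxide sum given the weights on record, under the basis named above (summed amounts equal target values within answer rounding):
  MgO: 710.5·0.3160 + 127.8·0.4715 = 284.8 t (target 284.8 t)
  TiO2: 408.8·0.9898 = 404.6 t (target 404.6 t)
  Al2O3: 861.3·0.003000 = 2.584 t (target 2.584 t)
  SiO2: 710.5·0.6347 + 861.3·0.9950 = 1308 t (target 1308 t)
Consistency of the glass mass: batch total minus LOI = 2000 t (summing oxide targets gives 2000 t; with the basis standing at 2000 t — rounding explains the deltas).
Whole-batch sum: Σ batch = 2108 t; LOI removed, Σ of batch·LOI: 108.5 t; yield: glass divided by total = 94.86%.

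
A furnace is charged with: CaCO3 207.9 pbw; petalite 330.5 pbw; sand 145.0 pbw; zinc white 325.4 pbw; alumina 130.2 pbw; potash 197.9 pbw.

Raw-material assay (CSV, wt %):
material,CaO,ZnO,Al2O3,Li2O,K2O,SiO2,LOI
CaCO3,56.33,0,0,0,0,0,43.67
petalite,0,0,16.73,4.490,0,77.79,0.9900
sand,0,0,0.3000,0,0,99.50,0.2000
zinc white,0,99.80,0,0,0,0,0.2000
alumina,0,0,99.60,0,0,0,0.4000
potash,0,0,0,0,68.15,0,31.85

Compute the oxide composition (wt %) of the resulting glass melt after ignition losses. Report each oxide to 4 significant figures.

Each numeric step holds exact precision all the way through — mid-chain values are printed rounded to four significant figures at each printed step — each reported result is rounded only once. The derived quantities, including six oxide percentages, ignition loss, glass mass, the yield, totals, are re-derived using the weight values on 1178 pbw of glass in exact precision as given in the problem or answer text.
Per-oxide mass from batch:
  CaO: 207.9·0.5633 = 117.1 pbw
  ZnO: 325.4·0.9980 = 324.7 pbw
  Al2O3: 330.5·0.1673 + 145.0·0.003000 + 130.2·0.9960 = 185.4 pbw
  Li2O: 330.5·0.04490 = 14.84 pbw
  K2O: 197.9·0.6815 = 134.9 pbw
  SiO2: 330.5·0.7779 + 145.0·0.9950 = 401.4 pbw
LOI: 207.9·0.4367 + 330.5·0.009900 + 145.0·0.002000 + 325.4·0.002000 + 130.2·0.004000 + 197.9·0.3185 = 158.6 pbw
The glass mass, total less LOI, = 1337 − 158.6 = 1178 pbw (equal to the oxide-mass sum)
percent share: oxide ÷ glass, ×100

Glass mass = 1178 pbw (batch 1337 − LOI 158.6).
Composition: CaO 9.939%, ZnO 27.56%, Al2O3 15.73%, Li2O 1.259%, K2O 11.45%, SiO2 34.06%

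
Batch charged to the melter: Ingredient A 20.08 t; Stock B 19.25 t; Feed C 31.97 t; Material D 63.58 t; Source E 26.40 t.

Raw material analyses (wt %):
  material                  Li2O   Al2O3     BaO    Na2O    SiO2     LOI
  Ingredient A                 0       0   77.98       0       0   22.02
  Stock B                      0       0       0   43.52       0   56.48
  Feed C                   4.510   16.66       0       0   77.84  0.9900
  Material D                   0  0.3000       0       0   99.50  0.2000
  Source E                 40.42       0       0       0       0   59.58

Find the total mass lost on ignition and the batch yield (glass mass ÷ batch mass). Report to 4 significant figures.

LOI loss = 31.47 t; glass = 129.8 t; yield = 80.49%

The intermediate values are shown (rounded to four significant digits) on the page. Each numeric step maintains exact precision throughout; every reported result is rounded only once. The derived quantities are recomputed in exact precision (the yield, ignition loss, totals, glass mass, the five compositions) from the batch weights on 129.8 t of glass as they appear in either problem or answer.
Material-by-material LOI:
  Ingredient A: 20.08 × 0.2202 = 4.422 t
  Stock B: 19.25 × 0.5648 = 10.87 t
  Feed C: 31.97 × 0.009900 = 0.3165 t
  Material D: 63.58 × 0.002000 = 0.1272 t
  Source E: 26.40 × 0.5958 = 15.73 t
Total LOI = 31.47 t
Glass = batch − LOI = 161.3 − 31.47 = 129.8 t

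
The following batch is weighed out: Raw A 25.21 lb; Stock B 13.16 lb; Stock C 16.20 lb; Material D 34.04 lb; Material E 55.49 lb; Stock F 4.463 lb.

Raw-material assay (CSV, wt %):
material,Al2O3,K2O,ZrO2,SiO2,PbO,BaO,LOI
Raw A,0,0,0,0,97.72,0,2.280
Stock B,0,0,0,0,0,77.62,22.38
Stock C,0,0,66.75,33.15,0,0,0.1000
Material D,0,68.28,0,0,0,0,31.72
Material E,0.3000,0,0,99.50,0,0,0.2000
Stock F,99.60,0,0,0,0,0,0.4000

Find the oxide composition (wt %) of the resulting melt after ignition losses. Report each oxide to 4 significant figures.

Values along the way are shown, with 4-significant-digit rounding, at each printed step — each numeric step maintains exact precision from first step to last. A single rounding produces every reported result; the derived quantities, including six oxide percentages, totals, LOI, glass mass, yield, are re-derived from the weighed amounts at 134.1 lb of glass in exact precision as quoted within the problem or the answer.
Oxide-by-oxide delivered mass:
  Al2O3: 55.49·0.003000 + 4.463·0.9960 = 4.612 lb
  K2O: 34.04·0.6828 = 23.24 lb
  ZrO2: 16.20·0.6675 = 10.81 lb
  SiO2: 16.20·0.3315 + 55.49·0.9950 = 60.58 lb
  PbO: 25.21·0.9772 = 24.64 lb
  BaO: 13.16·0.7762 = 10.21 lb
LOI: 25.21·0.02280 + 13.16·0.2238 + 16.20·0.001000 + 34.04·0.3172 + 55.49·0.002000 + 4.463·0.004000 = 14.46 lb
Net of LOI, the glass mass = 148.6 − 14.46 = 134.1 lb (= the summed oxide contributions)
percent share: oxide ÷ glass, ×100

Glass mass = 134.1 lb (batch 148.6 − LOI 14.46).
Composition: Al2O3 3.439%, K2O 17.33%, ZrO2 8.064%, SiO2 45.18%, PbO 18.37%, BaO 7.617%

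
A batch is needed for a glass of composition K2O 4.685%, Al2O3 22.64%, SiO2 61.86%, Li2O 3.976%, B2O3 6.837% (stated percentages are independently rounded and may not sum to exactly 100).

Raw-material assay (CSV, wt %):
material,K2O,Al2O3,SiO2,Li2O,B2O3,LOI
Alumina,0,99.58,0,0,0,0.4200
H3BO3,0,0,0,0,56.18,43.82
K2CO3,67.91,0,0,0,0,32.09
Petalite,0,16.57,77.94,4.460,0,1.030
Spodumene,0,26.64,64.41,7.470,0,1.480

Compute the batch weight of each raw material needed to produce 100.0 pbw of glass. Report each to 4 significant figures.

The intermediate values are displayed (rounded to 4 significant digits) when written out — each numeric step keeps exact precision in all steps; each reported value takes exactly one rounding. Derived quantities (the totals, ignition loss, net glass mass, the yield, five oxide percentages) are re-derived starting from the weights per 100.0 pbw of glass in exact precision, as given in problem or answer.
Oxide mass targets, per 100.0 pbw glass:
  K2O: 4.685% × 100.0 = 4.685 pbw
  Al2O3: 22.64% × 100.0 = 22.64 pbw
  SiO2: 61.86% × 100.0 = 61.86 pbw
  Li2O: 3.976% × 100.0 = 3.976 pbw
  B2O3: 6.837% × 100.0 = 6.837 pbw
Balance tally, oxide-wise, with the batch weights as given, per the basis as stated (target by target, the sums agree up to rounding of the answer):
  K2O: 6.899·0.6791 = 4.685 pbw (target 4.685 pbw)
  Al2O3: 8.030·0.9958 + 69.84·0.1657 + 11.53·0.2664 = 22.64 pbw (target 22.64 pbw)
  SiO2: 69.84·0.7794 + 11.53·0.6441 = 61.86 pbw (target 61.86 pbw)
  Li2O: 69.84·0.04460 + 11.53·0.07470 = 3.976 pbw (target 3.976 pbw)
  B2O3: 12.17·0.5618 = 6.837 pbw (target 6.837 pbw)
Glass-mass sanity pass: batch Σ − ignition loss = 100.0 pbw (summing oxide targets gives 100.0 pbw; stated basis 100.0 pbw — rounding explains the deltas).
Adding the batch up: Σ batch = 108.5 pbw; loss to ignition Σ batch·LOI = 8.471 pbw; as yield: glass ÷ batch → 92.19%.

Batch per 100.0 pbw glass:
  Alumina: 8.030 pbw
  H3BO3: 12.17 pbw
  K2CO3: 6.899 pbw
  Petalite: 69.84 pbw
  Spodumene: 11.53 pbw
Total batch = 108.5 pbw; LOI loss = 8.471 pbw; yield = 92.19%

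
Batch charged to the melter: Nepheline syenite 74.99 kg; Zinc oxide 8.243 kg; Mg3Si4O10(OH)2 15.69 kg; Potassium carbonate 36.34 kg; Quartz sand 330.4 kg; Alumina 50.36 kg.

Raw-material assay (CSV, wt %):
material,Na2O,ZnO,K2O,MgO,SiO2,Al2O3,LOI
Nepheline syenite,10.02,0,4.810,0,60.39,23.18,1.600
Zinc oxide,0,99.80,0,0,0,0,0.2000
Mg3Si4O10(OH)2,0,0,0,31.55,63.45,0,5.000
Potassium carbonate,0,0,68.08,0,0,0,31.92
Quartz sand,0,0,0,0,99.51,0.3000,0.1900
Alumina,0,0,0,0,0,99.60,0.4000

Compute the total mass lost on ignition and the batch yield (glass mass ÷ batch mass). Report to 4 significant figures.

Full precision is held through every step — intermediates are printed rounded off to 4 significant figures between the steps — each reported result is rounded exactly once; all derived quantities are computed at exact precision (yield, ignition loss, the totals, the six compositions, net glass mass) from the batch weights per 501.6 kg of glass, exactly as shown in problem or answer.
Ignition loss by material:
  Nepheline syenite: 74.99 × 0.01600 = 1.200 kg
  Zinc oxide: 8.243 × 0.002000 = 0.01649 kg
  Mg3Si4O10(OH)2: 15.69 × 0.05000 = 0.7845 kg
  Potassium carbonate: 36.34 × 0.3192 = 11.60 kg
  Quartz sand: 330.4 × 0.001900 = 0.6278 kg
  Alumina: 50.36 × 0.004000 = 0.2014 kg
Total LOI = 14.43 kg
Glass = batch − LOI = 516.0 − 14.43 = 501.6 kg

LOI loss = 14.43 kg; glass = 501.6 kg; yield = 97.20%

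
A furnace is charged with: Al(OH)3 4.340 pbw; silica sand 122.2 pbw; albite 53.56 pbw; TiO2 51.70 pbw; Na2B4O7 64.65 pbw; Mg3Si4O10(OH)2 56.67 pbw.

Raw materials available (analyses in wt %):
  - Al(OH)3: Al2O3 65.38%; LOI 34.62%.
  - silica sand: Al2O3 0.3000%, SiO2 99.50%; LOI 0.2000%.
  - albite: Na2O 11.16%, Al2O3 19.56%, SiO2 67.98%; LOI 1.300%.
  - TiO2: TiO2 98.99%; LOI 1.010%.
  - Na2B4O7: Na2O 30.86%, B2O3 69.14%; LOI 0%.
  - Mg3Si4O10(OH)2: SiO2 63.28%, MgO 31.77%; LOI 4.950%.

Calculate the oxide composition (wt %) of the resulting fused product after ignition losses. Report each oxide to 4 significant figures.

The working math maintains full precision through every step; mid-chain values are displayed rounded to four significant digits in the printout; every reported figure includes exactly one rounding — derived quantities (ignition loss, glass mass, the yield, totals, six oxide percentages) are carried at full float precision using the weight values at 347.3 pbw of glass as they appear in the problem or answer text.
Per-oxide mass from batch:
  TiO2: 51.70·0.9899 = 51.18 pbw
  Na2O: 53.56·0.1116 + 64.65·0.3086 = 25.93 pbw
  Al2O3: 4.340·0.6538 + 122.2·0.003000 + 53.56·0.1956 = 13.68 pbw
  B2O3: 64.65·0.6914 = 44.70 pbw
  SiO2: 122.2·0.9950 + 53.56·0.6798 + 56.67·0.6328 = 193.9 pbw
  MgO: 56.67·0.3177 = 18.00 pbw
LOI: 4.340·0.3462 + 122.2·0.002000 + 53.56·0.01300 + 51.70·0.01010 + 56.67·0.04950 = 5.771 pbw
Net of LOI, the glass mass = 353.1 − 5.771 = 347.3 pbw (the oxide masses sum to this)
each oxide over glass, ×100, is wt %

Glass mass = 347.3 pbw (batch 353.1 − LOI 5.771).
Composition: TiO2 14.73%, Na2O 7.465%, Al2O3 3.939%, B2O3 12.87%, SiO2 55.81%, MgO 5.183%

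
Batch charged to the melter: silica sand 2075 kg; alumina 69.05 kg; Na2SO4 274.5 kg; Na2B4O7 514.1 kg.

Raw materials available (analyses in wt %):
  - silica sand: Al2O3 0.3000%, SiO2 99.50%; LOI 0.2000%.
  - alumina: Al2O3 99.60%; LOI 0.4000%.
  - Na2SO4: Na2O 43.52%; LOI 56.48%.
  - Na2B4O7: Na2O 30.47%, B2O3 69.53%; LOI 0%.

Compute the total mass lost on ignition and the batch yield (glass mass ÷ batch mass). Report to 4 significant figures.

Exact precision is carried from start to finish — mid-chain values appear (rounded to four significant figures) as written — each reported figure includes exactly one rounding; all derived quantities are rebuilt in exact precision (the totals, four oxide percentages, the yield, glass mass, ignition loss) starting from the weights at 2773 kg of glass exactly as shown in the problem or the answer.
Material-by-material LOI:
  silica sand: 2075 × 0.002000 = 4.150 kg
  alumina: 69.05 × 0.004000 = 0.2762 kg
  Na2SO4: 274.5 × 0.5648 = 155.0 kg
  Na2B4O7: 514.1 × 0 = 0 kg
Total LOI = 159.5 kg
Glass = batch − LOI = 2933 − 159.5 = 2773 kg

LOI loss = 159.5 kg; glass = 2773 kg; yield = 94.56%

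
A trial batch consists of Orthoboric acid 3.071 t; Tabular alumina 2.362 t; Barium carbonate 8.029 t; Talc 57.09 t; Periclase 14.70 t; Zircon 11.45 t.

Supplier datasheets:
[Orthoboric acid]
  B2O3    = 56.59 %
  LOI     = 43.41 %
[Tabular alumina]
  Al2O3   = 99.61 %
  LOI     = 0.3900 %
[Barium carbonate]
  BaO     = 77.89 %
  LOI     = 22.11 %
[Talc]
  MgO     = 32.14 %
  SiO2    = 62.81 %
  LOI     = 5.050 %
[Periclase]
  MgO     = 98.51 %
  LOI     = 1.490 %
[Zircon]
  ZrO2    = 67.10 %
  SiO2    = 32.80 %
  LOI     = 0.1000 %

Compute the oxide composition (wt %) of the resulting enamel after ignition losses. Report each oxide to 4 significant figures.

All arithmetic keeps full float precision through the solve. Working values appear rounded to four significant figures on the page — every reported result is rounded exactly once. The derived quantities, including the yield, glass mass, the totals, the six compositions, LOI, are computed starting from the weights per 90.47 t of glass in exact precision, exactly as shown in question or answer.
What the batch supplies per oxide:
  MgO: 57.09·0.3214 + 14.70·0.9851 = 32.83 t
  ZrO2: 11.45·0.6710 = 7.683 t
  Al2O3: 2.362·0.9961 = 2.353 t
  B2O3: 3.071·0.5659 = 1.738 t
  BaO: 8.029·0.7789 = 6.254 t
  SiO2: 57.09·0.6281 + 11.45·0.3280 = 39.61 t
LOI: 3.071·0.4341 + 2.362·0.003900 + 8.029·0.2211 + 57.09·0.05050 + 14.70·0.01490 + 11.45·0.001000 = 6.231 t
Resulting glass, batch − LOI: 96.70 − 6.231 = 90.47 t (matching Σ of the oxides)
oxide / glass × 100 gives the wt %

Glass mass = 90.47 t (batch 96.70 − LOI 6.231).
Composition: MgO 36.29%, ZrO2 8.492%, Al2O3 2.601%, B2O3 1.921%, BaO 6.912%, SiO2 43.79%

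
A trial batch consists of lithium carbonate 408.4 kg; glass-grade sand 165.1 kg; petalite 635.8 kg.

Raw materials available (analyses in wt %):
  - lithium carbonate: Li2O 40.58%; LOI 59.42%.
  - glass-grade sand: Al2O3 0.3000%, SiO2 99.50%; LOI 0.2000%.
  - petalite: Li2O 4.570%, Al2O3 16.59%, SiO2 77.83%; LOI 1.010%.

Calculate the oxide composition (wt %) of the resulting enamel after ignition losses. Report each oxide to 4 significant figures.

The whole derivation runs at full float precision from start to finish — the intermediate values are displayed (rounded to four significant figures) when written out — each reported value carries a single rounding — derived quantities are recomputed at exact precision (the totals, yield, LOI, the three compositions, net glass mass) starting from the weights on 959.9 kg of glass exactly as shown in either problem or answer.
Delivered oxide masses:
  Li2O: 408.4·0.4058 + 635.8·0.04570 = 194.8 kg
  Al2O3: 165.1·0.003000 + 635.8·0.1659 = 106.0 kg
  SiO2: 165.1·0.9950 + 635.8·0.7783 = 659.1 kg
LOI: 408.4·0.5942 + 165.1·0.002000 + 635.8·0.01010 = 249.4 kg
Net of LOI, the glass mass = 1209 − 249.4 = 959.9 kg (equal to the oxide-mass sum)
wt % = oxide mass / glass mass × 100

Glass mass = 959.9 kg (batch 1209 − LOI 249.4).
Composition: Li2O 20.29%, Al2O3 11.04%, SiO2 68.67%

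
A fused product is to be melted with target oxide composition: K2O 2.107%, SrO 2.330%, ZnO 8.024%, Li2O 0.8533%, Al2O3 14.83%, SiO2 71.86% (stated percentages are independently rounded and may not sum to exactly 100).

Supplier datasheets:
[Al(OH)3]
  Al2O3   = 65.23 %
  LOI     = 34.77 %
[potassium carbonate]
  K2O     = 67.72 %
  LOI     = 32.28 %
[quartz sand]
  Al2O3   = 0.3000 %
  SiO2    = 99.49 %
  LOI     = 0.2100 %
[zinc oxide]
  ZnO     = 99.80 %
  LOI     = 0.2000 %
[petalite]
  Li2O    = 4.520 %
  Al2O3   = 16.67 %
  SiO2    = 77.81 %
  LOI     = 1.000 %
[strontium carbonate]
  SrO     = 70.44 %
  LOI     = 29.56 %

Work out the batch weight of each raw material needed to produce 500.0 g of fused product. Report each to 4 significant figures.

Each numeric step carries full float precision end to end — intermediates are printed, rounded to 4 significant digits, in the working; exactly one rounding lands on every reported value. The derived quantities (the totals, glass mass, LOI, the yield, six oxide percentages) are rebuilt using the weight values per 500.0 g of glass in full precision as written in the problem or answer text.
Target oxide masses per 500.0 g fused product:
  K2O: 2.107% × 500.0 = 10.54 g
  SrO: 2.330% × 500.0 = 11.65 g
  ZnO: 8.024% × 500.0 = 40.12 g
  Li2O: 0.8533% × 500.0 = 4.266 g
  Al2O3: 14.83% × 500.0 = 74.15 g
  SiO2: 71.86% × 500.0 = 359.3 g
Verifying the oxide balance given the weights on record, at the basis given (every target is met by its sum modulo rounding of the values):
  K2O: 15.56·0.6772 = 10.54 g (target 10.54 g)
  SrO: 16.54·0.7044 = 11.65 g (target 11.65 g)
  ZnO: 40.20·0.9980 = 40.12 g (target 40.12 g)
  Li2O: 94.39·0.04520 = 4.266 g (target 4.266 g)
  Al2O3: 88.23·0.6523 + 287.3·0.003000 + 94.39·0.1667 = 74.15 g (target 74.15 g)
  SiO2: 287.3·0.9949 + 94.39·0.7781 = 359.3 g (target 359.3 g)
Auditing the glass mass value: whole batch net of LOI = 500.0 g (the Σ of target masses is 500.0 g; versus the stated basis of 500.0 g — a pure rounding effect).
Batch grand total — Σ batch = 542.2 g; LOI removed, Σ of batch·LOI: 42.22 g; yield: glass divided by total = 92.21%.

Batch per 500.0 g fused product:
  Al(OH)3: 88.23 g
  potassium carbonate: 15.56 g
  quartz sand: 287.3 g
  zinc oxide: 40.20 g
  petalite: 94.39 g
  strontium carbonate: 16.54 g
Total batch = 542.2 g; LOI loss = 42.22 g; yield = 92.21%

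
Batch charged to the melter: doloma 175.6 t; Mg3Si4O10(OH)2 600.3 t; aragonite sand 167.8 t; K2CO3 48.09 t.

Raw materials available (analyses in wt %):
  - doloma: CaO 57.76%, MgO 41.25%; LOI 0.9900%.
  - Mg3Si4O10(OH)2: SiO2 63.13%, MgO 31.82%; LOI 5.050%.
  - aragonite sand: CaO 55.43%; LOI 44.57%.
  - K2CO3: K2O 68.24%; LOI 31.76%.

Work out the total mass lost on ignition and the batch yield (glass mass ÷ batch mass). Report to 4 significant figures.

The intermediate values are printed rounded off to 4 significant digits in the printout — each numeric step maintains full float precision at all times — each reported result takes just one rounding; the derived quantities, which include glass mass, the yield, the four compositions, LOI, the totals, are carried in full float precision, as quoted within problem or answer, starting from the weights on 869.7 t of glass.
Ignition loss by material:
  doloma: 175.6 × 0.009900 = 1.738 t
  Mg3Si4O10(OH)2: 600.3 × 0.05050 = 30.32 t
  aragonite sand: 167.8 × 0.4457 = 74.79 t
  K2CO3: 48.09 × 0.3176 = 15.27 t
Total LOI = 122.1 t
Glass = batch − LOI = 991.8 − 122.1 = 869.7 t

LOI loss = 122.1 t; glass = 869.7 t; yield = 87.69%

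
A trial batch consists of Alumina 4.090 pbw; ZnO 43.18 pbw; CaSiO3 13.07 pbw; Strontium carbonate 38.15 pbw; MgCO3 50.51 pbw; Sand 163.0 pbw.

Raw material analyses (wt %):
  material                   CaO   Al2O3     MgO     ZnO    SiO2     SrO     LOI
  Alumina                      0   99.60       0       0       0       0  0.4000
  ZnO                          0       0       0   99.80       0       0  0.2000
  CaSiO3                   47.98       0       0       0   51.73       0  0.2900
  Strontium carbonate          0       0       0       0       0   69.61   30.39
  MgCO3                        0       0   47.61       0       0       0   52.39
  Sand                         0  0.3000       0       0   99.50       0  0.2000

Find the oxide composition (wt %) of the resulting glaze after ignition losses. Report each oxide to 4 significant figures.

Glass mass = 273.5 pbw (batch 312.0 − LOI 38.52).
Composition: CaO 2.293%, Al2O3 1.668%, MgO 8.793%, ZnO 15.76%, SiO2 61.78%, SrO 9.711%

The whole derivation runs at full precision through every step; values along the way are shown rounded to 4 significant figures between the steps; a single rounding yields each reported number — all derived quantities (net glass mass, totals, the yield, the six compositions, LOI) are re-derived in full precision starting from the weights per 273.5 pbw of glass, as quoted within question or answer.
What the batch supplies per oxide:
  CaO: 13.07·0.4798 = 6.271 pbw
  Al2O3: 4.090·0.9960 + 163.0·0.003000 = 4.563 pbw
  MgO: 50.51·0.4761 = 24.05 pbw
  ZnO: 43.18·0.9980 = 43.09 pbw
  SiO2: 13.07·0.5173 + 163.0·0.9950 = 168.9 pbw
  SrO: 38.15·0.6961 = 26.56 pbw
LOI: 4.090·0.004000 + 43.18·0.002000 + 13.07·0.002900 + 38.15·0.3039 + 50.51·0.5239 + 163.0·0.002000 = 38.52 pbw
Glass mass = batch − LOI = 312.0 − 38.52 = 273.5 pbw (equal to the oxide-mass sum)
wt %: oxide over glass, times 100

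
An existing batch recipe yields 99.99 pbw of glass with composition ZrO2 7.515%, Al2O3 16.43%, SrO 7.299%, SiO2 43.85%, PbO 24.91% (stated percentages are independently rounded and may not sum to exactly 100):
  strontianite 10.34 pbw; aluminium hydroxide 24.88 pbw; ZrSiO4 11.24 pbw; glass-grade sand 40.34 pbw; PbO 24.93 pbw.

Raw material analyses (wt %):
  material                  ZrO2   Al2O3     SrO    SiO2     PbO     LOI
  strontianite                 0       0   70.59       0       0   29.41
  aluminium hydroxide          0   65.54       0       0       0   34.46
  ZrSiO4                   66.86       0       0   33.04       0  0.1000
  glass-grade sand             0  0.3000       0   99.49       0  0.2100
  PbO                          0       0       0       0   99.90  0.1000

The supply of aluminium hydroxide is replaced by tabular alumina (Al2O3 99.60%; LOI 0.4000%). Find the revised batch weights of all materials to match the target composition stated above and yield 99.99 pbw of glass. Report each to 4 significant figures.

Values along the way are displayed rounded to 4 significant digits within the worked lines — all arithmetic maintains full float precision from start to finish; exactly one rounding goes into every reported result — all derived quantities (the totals, five oxide percentages, the yield, net glass mass, LOI) are computed in full float precision from the batch weights per 99.99 pbw of glass as quoted within problem or answer.
Oxide mass targets, per 99.99 pbw glass:
  ZrO2: 7.515% × 99.99 = 7.514 pbw
  Al2O3: 16.43% × 99.99 = 16.43 pbw
  SrO: 7.299% × 99.99 = 7.298 pbw
  SiO2: 43.85% × 99.99 = 43.85 pbw
  PbO: 24.91% × 99.99 = 24.91 pbw
A balance pass over the oxides, with the batch weights as given, against the basis in use (sum by sum, the targets are met inside rounding margins):
  ZrO2: 11.24·0.6686 = 7.515 pbw (target 7.514 pbw)
  Al2O3: 16.37·0.9960 + 40.34·0.003000 = 16.43 pbw (target 16.43 pbw)
  SrO: 10.34·0.7059 = 7.299 pbw (target 7.298 pbw)
  SiO2: 11.24·0.3304 + 40.34·0.9949 = 43.85 pbw (target 43.85 pbw)
  PbO: 24.93·0.9990 = 24.91 pbw (target 24.91 pbw)
Glass-mass sanity pass: total charge less LOI = 99.99 pbw (per-oxide target masses sum to 99.99 pbw; stated basis 99.99 pbw — a pure rounding effect).
Whole-batch sum: Σ batch = 103.2 pbw; the LOI term Σ batch·LOI equals 3.227 pbw; yield, glass over the total, = 96.87%.

Revised batch per 99.99 pbw glass:
  strontianite: 10.34 pbw
  tabular alumina: 16.37 pbw
  ZrSiO4: 11.24 pbw
  glass-grade sand: 40.34 pbw
  PbO: 24.93 pbw
Total batch = 103.2 pbw; LOI loss = 3.227 pbw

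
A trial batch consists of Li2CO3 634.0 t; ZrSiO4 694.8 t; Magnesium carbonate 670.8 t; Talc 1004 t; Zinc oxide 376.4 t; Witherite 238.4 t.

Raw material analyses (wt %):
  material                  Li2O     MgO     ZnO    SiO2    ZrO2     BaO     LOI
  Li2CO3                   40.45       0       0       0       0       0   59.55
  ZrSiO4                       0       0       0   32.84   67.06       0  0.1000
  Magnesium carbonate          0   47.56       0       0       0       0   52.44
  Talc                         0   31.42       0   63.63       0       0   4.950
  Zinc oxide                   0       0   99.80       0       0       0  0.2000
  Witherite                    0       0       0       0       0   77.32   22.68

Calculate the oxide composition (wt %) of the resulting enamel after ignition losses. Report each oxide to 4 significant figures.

The whole derivation runs at full precision at every stage. Working values are printed with 4-significant-digit rounding on the page. A single rounding yields every reported figure — derived quantities are carried from the weighed amounts at 2784 t of glass in full float precision (six oxide percentages, ignition loss, yield, totals, net glass mass), exactly as shown in question or answer.
Oxide-by-oxide delivered mass:
  Li2O: 634.0·0.4045 = 256.5 t
  MgO: 670.8·0.4756 + 1004·0.3142 = 634.5 t
  ZnO: 376.4·0.9980 = 375.6 t
  SiO2: 694.8·0.3284 + 1004·0.6363 = 867.0 t
  ZrO2: 694.8·0.6706 = 465.9 t
  BaO: 238.4·0.7732 = 184.3 t
LOI: 634.0·0.5955 + 694.8·0.001000 + 670.8·0.5244 + 1004·0.04950 + 376.4·0.002000 + 238.4·0.2268 = 834.5 t
batch − LOI leaves glass = 3618 − 834.5 = 2784 t (= the summed oxide contributions)
wt % = oxide mass / glass mass × 100

Glass mass = 2784 t (batch 3618 − LOI 834.5).
Composition: Li2O 9.212%, MgO 22.79%, ZnO 13.49%, SiO2 31.14%, ZrO2 16.74%, BaO 6.621%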